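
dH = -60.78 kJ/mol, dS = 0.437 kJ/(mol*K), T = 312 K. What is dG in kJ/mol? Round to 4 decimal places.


Gibbs: dG = dH - T*dS (consistent units, dS already in kJ/(mol*K)).
T*dS = 312 * 0.437 = 136.344
dG = -60.78 - (136.344)
dG = -197.124 kJ/mol, rounded to 4 dp:

-197.1240 kJ/mol


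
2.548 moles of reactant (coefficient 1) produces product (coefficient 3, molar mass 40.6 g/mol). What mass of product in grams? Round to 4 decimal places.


Use the coefficient ratio to convert reactant moles to product moles, then multiply by the product's molar mass.
moles_P = moles_R * (coeff_P / coeff_R) = 2.548 * (3/1) = 7.644
mass_P = moles_P * M_P = 7.644 * 40.6
mass_P = 310.3464 g, rounded to 4 dp:

310.3464 g


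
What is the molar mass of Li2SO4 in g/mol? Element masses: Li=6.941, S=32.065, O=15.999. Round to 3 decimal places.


M = sum(count * atomic_mass) over atoms.
M = 2*6.941 + 1*32.065 + 4*15.999
M = 13.882 + 32.065 + 63.996
M = 109.943 g/mol, rounded to 3 dp:

109.943 g/mol


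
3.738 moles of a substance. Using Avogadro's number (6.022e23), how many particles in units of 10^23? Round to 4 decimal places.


N = n * NA, then divide by 1e23 for the requested units.
N / 1e23 = n * 6.022
N / 1e23 = 3.738 * 6.022
N / 1e23 = 22.510236, rounded to 4 dp:

22.5102


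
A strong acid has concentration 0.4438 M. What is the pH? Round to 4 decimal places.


A strong acid dissociates completely, so [H+] equals the given concentration.
pH = -log10([H+]) = -log10(0.4438)
pH = 0.3528127, rounded to 4 dp:

0.3528


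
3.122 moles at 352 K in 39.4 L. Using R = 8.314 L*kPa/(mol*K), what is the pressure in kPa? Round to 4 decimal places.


PV = nRT, solve for P = nRT / V.
nRT = 3.122 * 8.314 * 352 = 9136.6204
P = 9136.6204 / 39.4
P = 231.89391878 kPa, rounded to 4 dp:

231.8939 kPa


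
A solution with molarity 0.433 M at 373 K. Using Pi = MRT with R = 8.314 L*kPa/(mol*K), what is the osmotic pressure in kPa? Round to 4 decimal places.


Osmotic pressure (van't Hoff): Pi = M*R*T.
RT = 8.314 * 373 = 3101.122
Pi = 0.433 * 3101.122
Pi = 1342.785826 kPa, rounded to 4 dp:

1342.7858 kPa


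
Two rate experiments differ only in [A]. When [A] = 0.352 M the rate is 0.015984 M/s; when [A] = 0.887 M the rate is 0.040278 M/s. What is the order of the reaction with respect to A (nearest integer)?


Rate is proportional to [A]^n, so rate2/rate1 = ([A]2/[A]1)^n. Take logs to solve for n.
rate2/rate1 = 0.040278 / 0.015984 = 2.5199
[A]2/[A]1 = 0.887 / 0.352 = 2.5199
n = ln(2.5199) / ln(2.5199) = 1.0
Nearest integer order:

1


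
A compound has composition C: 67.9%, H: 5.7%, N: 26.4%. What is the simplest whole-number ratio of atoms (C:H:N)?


Assume 100 g of compound, divide each mass% by atomic mass to get moles, then normalize by the smallest to get a raw atom ratio.
Moles per 100 g: C: 67.9/12.011 = 5.6532, H: 5.7/1.008 = 5.6548, N: 26.4/14.007 = 1.8848
Raw ratio (divide by min = 1.8848): C: 2.999, H: 3.0, N: 1.0
Multiply by 1 to clear fractions: C: 2.999 ~= 3, H: 3.0 ~= 3, N: 1.0 ~= 1
Reduce by GCD to get the simplest whole-number ratio:

3:3:1


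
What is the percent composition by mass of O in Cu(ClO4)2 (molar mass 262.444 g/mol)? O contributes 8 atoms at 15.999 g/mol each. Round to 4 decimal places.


pct = 100 * (n_elem * M_elem) / M_total
mass_contribution = 8 * 15.999 = 127.992 g/mol
pct = 100 * 127.992 / 262.444
pct = 48.76926125 %, rounded to 4 dp:

48.7693 %


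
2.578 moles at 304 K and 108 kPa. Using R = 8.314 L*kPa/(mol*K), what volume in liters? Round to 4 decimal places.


PV = nRT, solve for V = nRT / P.
nRT = 2.578 * 8.314 * 304 = 6515.7816
V = 6515.7816 / 108
V = 60.33131111 L, rounded to 4 dp:

60.3313 L


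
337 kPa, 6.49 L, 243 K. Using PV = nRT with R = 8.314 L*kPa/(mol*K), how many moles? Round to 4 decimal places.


PV = nRT, solve for n = PV / (RT).
PV = 337 * 6.49 = 2187.13
RT = 8.314 * 243 = 2020.302
n = 2187.13 / 2020.302
n = 1.08257577 mol, rounded to 4 dp:

1.0826 mol


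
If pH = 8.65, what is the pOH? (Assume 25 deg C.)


At 25 deg C, pH + pOH = 14.
pOH = 14 - pH = 14 - 8.65
pOH = 5.35:

5.35


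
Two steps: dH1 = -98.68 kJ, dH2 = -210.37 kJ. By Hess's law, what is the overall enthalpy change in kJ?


Hess's law: enthalpy is a state function, so add the step enthalpies.
dH_total = dH1 + dH2 = -98.68 + (-210.37)
dH_total = -309.05 kJ:

-309.05 kJ


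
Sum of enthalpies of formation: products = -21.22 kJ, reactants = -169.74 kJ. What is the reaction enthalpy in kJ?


dH_rxn = sum(dH_f products) - sum(dH_f reactants)
dH_rxn = -21.22 - (-169.74)
dH_rxn = 148.52 kJ:

148.52 kJ


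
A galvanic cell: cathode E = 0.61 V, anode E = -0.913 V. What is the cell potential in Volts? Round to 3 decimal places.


Standard cell potential: E_cell = E_cathode - E_anode.
E_cell = 0.61 - (-0.913)
E_cell = 1.523 V, rounded to 3 dp:

1.523 V


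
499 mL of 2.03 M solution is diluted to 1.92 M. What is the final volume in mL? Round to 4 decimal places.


Dilution: M1*V1 = M2*V2, solve for V2.
V2 = M1*V1 / M2
V2 = 2.03 * 499 / 1.92
V2 = 1012.97 / 1.92
V2 = 527.58854167 mL, rounded to 4 dp:

527.5885 mL


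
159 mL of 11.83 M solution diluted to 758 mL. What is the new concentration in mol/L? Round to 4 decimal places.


Dilution: M1*V1 = M2*V2, solve for M2.
M2 = M1*V1 / V2
M2 = 11.83 * 159 / 758
M2 = 1880.97 / 758
M2 = 2.48149077 mol/L, rounded to 4 dp:

2.4815 mol/L


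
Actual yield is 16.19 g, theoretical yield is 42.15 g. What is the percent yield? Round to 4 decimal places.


% yield = 100 * actual / theoretical
% yield = 100 * 16.19 / 42.15
% yield = 38.41043891 %, rounded to 4 dp:

38.4104 %


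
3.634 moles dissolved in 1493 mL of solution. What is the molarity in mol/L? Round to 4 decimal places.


Convert volume to liters: V_L = V_mL / 1000.
V_L = 1493 / 1000 = 1.493 L
M = n / V_L = 3.634 / 1.493
M = 2.43402545 mol/L, rounded to 4 dp:

2.4340 mol/L


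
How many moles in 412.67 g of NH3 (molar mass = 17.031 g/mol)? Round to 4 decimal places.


n = mass / M
n = 412.67 / 17.031
n = 24.23052081 mol, rounded to 4 dp:

24.2305 mol


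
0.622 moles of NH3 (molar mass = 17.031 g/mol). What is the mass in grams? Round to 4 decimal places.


mass = n * M
mass = 0.622 * 17.031
mass = 10.593282 g, rounded to 4 dp:

10.5933 g


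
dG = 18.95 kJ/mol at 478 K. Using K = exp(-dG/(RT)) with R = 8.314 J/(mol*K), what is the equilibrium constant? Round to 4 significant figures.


dG is in kJ/mol; multiply by 1000 to match R in J/(mol*K).
RT = 8.314 * 478 = 3974.092 J/mol
exponent = -dG*1000 / (RT) = -(18.95*1000) / 3974.092 = -4.76838483
K = exp(-4.76838483)
K = 0.0084940885, rounded to 4 significant figures:

0.008494


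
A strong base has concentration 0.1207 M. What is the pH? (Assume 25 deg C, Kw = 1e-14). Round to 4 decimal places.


A strong base dissociates completely, so [OH-] equals the given concentration.
pOH = -log10([OH-]) = -log10(0.1207) = 0.918293
pH = 14 - pOH = 14 - 0.918293
pH = 13.081707, rounded to 4 dp:

13.0817


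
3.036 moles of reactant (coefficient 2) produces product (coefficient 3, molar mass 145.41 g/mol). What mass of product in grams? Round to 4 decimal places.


Use the coefficient ratio to convert reactant moles to product moles, then multiply by the product's molar mass.
moles_P = moles_R * (coeff_P / coeff_R) = 3.036 * (3/2) = 4.554
mass_P = moles_P * M_P = 4.554 * 145.41
mass_P = 662.19714 g, rounded to 4 dp:

662.1971 g


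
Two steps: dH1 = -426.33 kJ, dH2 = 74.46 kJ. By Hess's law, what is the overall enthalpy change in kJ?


Hess's law: enthalpy is a state function, so add the step enthalpies.
dH_total = dH1 + dH2 = -426.33 + (74.46)
dH_total = -351.87 kJ:

-351.87 kJ


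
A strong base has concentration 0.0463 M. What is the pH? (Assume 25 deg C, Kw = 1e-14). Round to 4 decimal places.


A strong base dissociates completely, so [OH-] equals the given concentration.
pOH = -log10([OH-]) = -log10(0.0463) = 1.334419
pH = 14 - pOH = 14 - 1.334419
pH = 12.665581, rounded to 4 dp:

12.6656


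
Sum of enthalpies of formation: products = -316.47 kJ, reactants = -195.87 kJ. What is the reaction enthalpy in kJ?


dH_rxn = sum(dH_f products) - sum(dH_f reactants)
dH_rxn = -316.47 - (-195.87)
dH_rxn = -120.6 kJ:

-120.60 kJ


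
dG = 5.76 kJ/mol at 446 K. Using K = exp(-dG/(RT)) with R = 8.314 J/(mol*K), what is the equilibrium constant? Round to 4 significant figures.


dG is in kJ/mol; multiply by 1000 to match R in J/(mol*K).
RT = 8.314 * 446 = 3708.044 J/mol
exponent = -dG*1000 / (RT) = -(5.76*1000) / 3708.044 = -1.55337963
K = exp(-1.55337963)
K = 0.21153186, rounded to 4 significant figures:

0.2115


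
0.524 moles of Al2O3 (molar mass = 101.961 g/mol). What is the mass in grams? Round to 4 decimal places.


mass = n * M
mass = 0.524 * 101.961
mass = 53.427564 g, rounded to 4 dp:

53.4276 g


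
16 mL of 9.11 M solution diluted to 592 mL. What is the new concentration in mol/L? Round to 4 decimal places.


Dilution: M1*V1 = M2*V2, solve for M2.
M2 = M1*V1 / V2
M2 = 9.11 * 16 / 592
M2 = 145.76 / 592
M2 = 0.24621622 mol/L, rounded to 4 dp:

0.2462 mol/L


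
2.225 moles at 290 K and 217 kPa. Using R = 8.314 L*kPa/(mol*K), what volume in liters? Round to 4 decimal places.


PV = nRT, solve for V = nRT / P.
nRT = 2.225 * 8.314 * 290 = 5364.6085
V = 5364.6085 / 217
V = 24.72169816 L, rounded to 4 dp:

24.7217 L


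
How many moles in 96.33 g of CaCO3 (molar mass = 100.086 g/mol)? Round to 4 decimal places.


n = mass / M
n = 96.33 / 100.086
n = 0.96247227 mol, rounded to 4 dp:

0.9625 mol


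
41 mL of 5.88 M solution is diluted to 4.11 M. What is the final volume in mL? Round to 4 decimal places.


Dilution: M1*V1 = M2*V2, solve for V2.
V2 = M1*V1 / M2
V2 = 5.88 * 41 / 4.11
V2 = 241.08 / 4.11
V2 = 58.65693431 mL, rounded to 4 dp:

58.6569 mL


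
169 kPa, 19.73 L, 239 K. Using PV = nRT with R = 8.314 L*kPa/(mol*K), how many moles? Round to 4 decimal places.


PV = nRT, solve for n = PV / (RT).
PV = 169 * 19.73 = 3334.37
RT = 8.314 * 239 = 1987.046
n = 3334.37 / 1987.046
n = 1.67805375 mol, rounded to 4 dp:

1.6781 mol


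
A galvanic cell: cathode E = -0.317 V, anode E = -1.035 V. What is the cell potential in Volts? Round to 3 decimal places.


Standard cell potential: E_cell = E_cathode - E_anode.
E_cell = -0.317 - (-1.035)
E_cell = 0.718 V, rounded to 3 dp:

0.718 V


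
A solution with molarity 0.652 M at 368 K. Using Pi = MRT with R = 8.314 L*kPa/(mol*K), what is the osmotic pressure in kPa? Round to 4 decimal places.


Osmotic pressure (van't Hoff): Pi = M*R*T.
RT = 8.314 * 368 = 3059.552
Pi = 0.652 * 3059.552
Pi = 1994.827904 kPa, rounded to 4 dp:

1994.8279 kPa


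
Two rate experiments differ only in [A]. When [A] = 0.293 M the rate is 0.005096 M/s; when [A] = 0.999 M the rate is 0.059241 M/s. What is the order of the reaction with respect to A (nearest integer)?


Rate is proportional to [A]^n, so rate2/rate1 = ([A]2/[A]1)^n. Take logs to solve for n.
rate2/rate1 = 0.059241 / 0.005096 = 11.625
[A]2/[A]1 = 0.999 / 0.293 = 3.4096
n = ln(11.625) / ln(3.4096) = 2.0
Nearest integer order:

2


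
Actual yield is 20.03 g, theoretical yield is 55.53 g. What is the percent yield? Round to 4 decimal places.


% yield = 100 * actual / theoretical
% yield = 100 * 20.03 / 55.53
% yield = 36.07059247 %, rounded to 4 dp:

36.0706 %


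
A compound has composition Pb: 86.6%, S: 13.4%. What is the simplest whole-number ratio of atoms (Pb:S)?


Assume 100 g of compound, divide each mass% by atomic mass to get moles, then normalize by the smallest to get a raw atom ratio.
Moles per 100 g: Pb: 86.6/207.2 = 0.418, S: 13.4/32.065 = 0.4179
Raw ratio (divide by min = 0.4179): Pb: 1.0, S: 1.0
Multiply by 1 to clear fractions: Pb: 1.0 ~= 1, S: 1.0 ~= 1
Reduce by GCD to get the simplest whole-number ratio:

1:1


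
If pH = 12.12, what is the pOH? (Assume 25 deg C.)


At 25 deg C, pH + pOH = 14.
pOH = 14 - pH = 14 - 12.12
pOH = 1.88:

1.88


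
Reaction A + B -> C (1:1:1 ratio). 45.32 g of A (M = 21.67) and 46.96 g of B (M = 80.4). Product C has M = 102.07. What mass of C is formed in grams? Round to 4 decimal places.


Find moles of each reactant; the smaller value is the limiting reagent in a 1:1:1 reaction, so moles_C equals moles of the limiter.
n_A = mass_A / M_A = 45.32 / 21.67 = 2.091371 mol
n_B = mass_B / M_B = 46.96 / 80.4 = 0.58408 mol
Limiting reagent: B (smaller), n_limiting = 0.58408 mol
mass_C = n_limiting * M_C = 0.58408 * 102.07
mass_C = 59.6170456 g, rounded to 4 dp:

59.6170 g


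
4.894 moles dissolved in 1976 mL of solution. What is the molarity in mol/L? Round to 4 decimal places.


Convert volume to liters: V_L = V_mL / 1000.
V_L = 1976 / 1000 = 1.976 L
M = n / V_L = 4.894 / 1.976
M = 2.47672065 mol/L, rounded to 4 dp:

2.4767 mol/L


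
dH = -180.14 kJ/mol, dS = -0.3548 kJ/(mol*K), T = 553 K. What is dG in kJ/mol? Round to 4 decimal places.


Gibbs: dG = dH - T*dS (consistent units, dS already in kJ/(mol*K)).
T*dS = 553 * -0.3548 = -196.2044
dG = -180.14 - (-196.2044)
dG = 16.0644 kJ/mol, rounded to 4 dp:

16.0644 kJ/mol


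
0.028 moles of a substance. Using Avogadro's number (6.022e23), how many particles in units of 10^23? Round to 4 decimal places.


N = n * NA, then divide by 1e23 for the requested units.
N / 1e23 = n * 6.022
N / 1e23 = 0.028 * 6.022
N / 1e23 = 0.168616, rounded to 4 dp:

0.1686


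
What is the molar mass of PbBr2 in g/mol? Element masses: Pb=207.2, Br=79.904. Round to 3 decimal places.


M = sum(count * atomic_mass) over atoms.
M = 1*207.2 + 2*79.904
M = 207.2 + 159.808
M = 367.008 g/mol, rounded to 3 dp:

367.008 g/mol


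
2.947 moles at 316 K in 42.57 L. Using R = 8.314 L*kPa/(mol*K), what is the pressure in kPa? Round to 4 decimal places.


PV = nRT, solve for P = nRT / V.
nRT = 2.947 * 8.314 * 316 = 7742.4291
P = 7742.4291 / 42.57
P = 181.87524313 kPa, rounded to 4 dp:

181.8752 kPa


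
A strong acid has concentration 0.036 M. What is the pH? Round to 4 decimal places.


A strong acid dissociates completely, so [H+] equals the given concentration.
pH = -log10([H+]) = -log10(0.036)
pH = 1.4436975, rounded to 4 dp:

1.4437


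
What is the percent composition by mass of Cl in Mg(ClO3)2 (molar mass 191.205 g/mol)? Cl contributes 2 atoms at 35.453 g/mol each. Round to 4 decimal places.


pct = 100 * (n_elem * M_elem) / M_total
mass_contribution = 2 * 35.453 = 70.906 g/mol
pct = 100 * 70.906 / 191.205
pct = 37.08375827 %, rounded to 4 dp:

37.0838 %


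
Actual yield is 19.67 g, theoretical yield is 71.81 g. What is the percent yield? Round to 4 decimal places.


% yield = 100 * actual / theoretical
% yield = 100 * 19.67 / 71.81
% yield = 27.39172817 %, rounded to 4 dp:

27.3917 %


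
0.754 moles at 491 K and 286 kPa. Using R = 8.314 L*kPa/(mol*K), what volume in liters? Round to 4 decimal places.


PV = nRT, solve for V = nRT / P.
nRT = 0.754 * 8.314 * 491 = 3077.9592
V = 3077.9592 / 286
V = 10.7620951 L, rounded to 4 dp:

10.7621 L


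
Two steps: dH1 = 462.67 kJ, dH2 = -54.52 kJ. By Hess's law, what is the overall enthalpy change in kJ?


Hess's law: enthalpy is a state function, so add the step enthalpies.
dH_total = dH1 + dH2 = 462.67 + (-54.52)
dH_total = 408.15 kJ:

408.15 kJ


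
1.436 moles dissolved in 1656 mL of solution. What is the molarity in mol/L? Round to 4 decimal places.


Convert volume to liters: V_L = V_mL / 1000.
V_L = 1656 / 1000 = 1.656 L
M = n / V_L = 1.436 / 1.656
M = 0.86714976 mol/L, rounded to 4 dp:

0.8671 mol/L


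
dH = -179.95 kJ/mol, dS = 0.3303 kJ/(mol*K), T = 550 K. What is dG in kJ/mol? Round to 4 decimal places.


Gibbs: dG = dH - T*dS (consistent units, dS already in kJ/(mol*K)).
T*dS = 550 * 0.3303 = 181.665
dG = -179.95 - (181.665)
dG = -361.615 kJ/mol, rounded to 4 dp:

-361.6150 kJ/mol


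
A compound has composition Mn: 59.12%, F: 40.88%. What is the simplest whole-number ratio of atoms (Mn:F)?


Assume 100 g of compound, divide each mass% by atomic mass to get moles, then normalize by the smallest to get a raw atom ratio.
Moles per 100 g: Mn: 59.12/54.938 = 1.0761, F: 40.88/18.998 = 2.1518
Raw ratio (divide by min = 1.0761): Mn: 1.0, F: 2.0
Multiply by 1 to clear fractions: Mn: 1.0 ~= 1, F: 2.0 ~= 2
Reduce by GCD to get the simplest whole-number ratio:

1:2


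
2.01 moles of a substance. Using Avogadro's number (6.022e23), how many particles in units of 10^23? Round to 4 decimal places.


N = n * NA, then divide by 1e23 for the requested units.
N / 1e23 = n * 6.022
N / 1e23 = 2.01 * 6.022
N / 1e23 = 12.10422, rounded to 4 dp:

12.1042


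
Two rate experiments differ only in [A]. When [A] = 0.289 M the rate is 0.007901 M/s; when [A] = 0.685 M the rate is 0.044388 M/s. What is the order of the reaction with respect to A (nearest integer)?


Rate is proportional to [A]^n, so rate2/rate1 = ([A]2/[A]1)^n. Take logs to solve for n.
rate2/rate1 = 0.044388 / 0.007901 = 5.618
[A]2/[A]1 = 0.685 / 0.289 = 2.3702
n = ln(5.618) / ln(2.3702) = 2.0
Nearest integer order:

2


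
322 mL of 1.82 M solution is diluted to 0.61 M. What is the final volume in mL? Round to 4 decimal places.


Dilution: M1*V1 = M2*V2, solve for V2.
V2 = M1*V1 / M2
V2 = 1.82 * 322 / 0.61
V2 = 586.04 / 0.61
V2 = 960.72131148 mL, rounded to 4 dp:

960.7213 mL


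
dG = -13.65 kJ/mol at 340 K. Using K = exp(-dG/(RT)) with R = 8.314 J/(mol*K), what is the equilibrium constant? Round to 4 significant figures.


dG is in kJ/mol; multiply by 1000 to match R in J/(mol*K).
RT = 8.314 * 340 = 2826.76 J/mol
exponent = -dG*1000 / (RT) = -(-13.65*1000) / 2826.76 = 4.82884999
K = exp(4.82884999)
K = 125.06705, rounded to 4 significant figures:

125.1


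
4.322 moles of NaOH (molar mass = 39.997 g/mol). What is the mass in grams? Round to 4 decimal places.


mass = n * M
mass = 4.322 * 39.997
mass = 172.867034 g, rounded to 4 dp:

172.8670 g


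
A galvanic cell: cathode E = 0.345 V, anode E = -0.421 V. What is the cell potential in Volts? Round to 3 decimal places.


Standard cell potential: E_cell = E_cathode - E_anode.
E_cell = 0.345 - (-0.421)
E_cell = 0.766 V, rounded to 3 dp:

0.766 V


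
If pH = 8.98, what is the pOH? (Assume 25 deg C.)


At 25 deg C, pH + pOH = 14.
pOH = 14 - pH = 14 - 8.98
pOH = 5.02:

5.02


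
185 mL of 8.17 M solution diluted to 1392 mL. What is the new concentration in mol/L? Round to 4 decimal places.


Dilution: M1*V1 = M2*V2, solve for M2.
M2 = M1*V1 / V2
M2 = 8.17 * 185 / 1392
M2 = 1511.45 / 1392
M2 = 1.08581178 mol/L, rounded to 4 dp:

1.0858 mol/L


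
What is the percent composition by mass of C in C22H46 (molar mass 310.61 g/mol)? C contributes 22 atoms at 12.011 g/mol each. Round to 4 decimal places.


pct = 100 * (n_elem * M_elem) / M_total
mass_contribution = 22 * 12.011 = 264.242 g/mol
pct = 100 * 264.242 / 310.61
pct = 85.07195518 %, rounded to 4 dp:

85.0720 %


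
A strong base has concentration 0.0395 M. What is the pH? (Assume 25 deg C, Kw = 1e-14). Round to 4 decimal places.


A strong base dissociates completely, so [OH-] equals the given concentration.
pOH = -log10([OH-]) = -log10(0.0395) = 1.403403
pH = 14 - pOH = 14 - 1.403403
pH = 12.596597, rounded to 4 dp:

12.5966


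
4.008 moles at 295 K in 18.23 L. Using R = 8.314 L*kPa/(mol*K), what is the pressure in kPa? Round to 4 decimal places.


PV = nRT, solve for P = nRT / V.
nRT = 4.008 * 8.314 * 295 = 9830.141
P = 9830.141 / 18.23
P = 539.22879868 kPa, rounded to 4 dp:

539.2288 kPa


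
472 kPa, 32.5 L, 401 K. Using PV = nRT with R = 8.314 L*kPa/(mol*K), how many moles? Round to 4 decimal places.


PV = nRT, solve for n = PV / (RT).
PV = 472 * 32.5 = 15340.0
RT = 8.314 * 401 = 3333.914
n = 15340.0 / 3333.914
n = 4.60119847 mol, rounded to 4 dp:

4.6012 mol


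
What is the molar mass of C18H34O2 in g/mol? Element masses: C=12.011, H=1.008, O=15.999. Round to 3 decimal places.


M = sum(count * atomic_mass) over atoms.
M = 18*12.011 + 34*1.008 + 2*15.999
M = 216.198 + 34.272 + 31.998
M = 282.468 g/mol, rounded to 3 dp:

282.468 g/mol


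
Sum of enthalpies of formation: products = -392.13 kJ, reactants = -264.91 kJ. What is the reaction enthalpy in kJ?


dH_rxn = sum(dH_f products) - sum(dH_f reactants)
dH_rxn = -392.13 - (-264.91)
dH_rxn = -127.22 kJ:

-127.22 kJ


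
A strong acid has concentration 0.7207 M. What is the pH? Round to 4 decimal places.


A strong acid dissociates completely, so [H+] equals the given concentration.
pH = -log10([H+]) = -log10(0.7207)
pH = 0.14224548, rounded to 4 dp:

0.1422


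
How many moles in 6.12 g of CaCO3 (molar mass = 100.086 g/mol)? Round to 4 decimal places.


n = mass / M
n = 6.12 / 100.086
n = 0.06114741 mol, rounded to 4 dp:

0.0611 mol


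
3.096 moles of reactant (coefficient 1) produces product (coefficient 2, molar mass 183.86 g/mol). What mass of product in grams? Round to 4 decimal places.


Use the coefficient ratio to convert reactant moles to product moles, then multiply by the product's molar mass.
moles_P = moles_R * (coeff_P / coeff_R) = 3.096 * (2/1) = 6.192
mass_P = moles_P * M_P = 6.192 * 183.86
mass_P = 1138.46112 g, rounded to 4 dp:

1138.4611 g


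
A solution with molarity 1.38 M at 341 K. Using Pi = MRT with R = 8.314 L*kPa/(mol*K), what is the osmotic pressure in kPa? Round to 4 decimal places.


Osmotic pressure (van't Hoff): Pi = M*R*T.
RT = 8.314 * 341 = 2835.074
Pi = 1.38 * 2835.074
Pi = 3912.40212 kPa, rounded to 4 dp:

3912.4021 kPa


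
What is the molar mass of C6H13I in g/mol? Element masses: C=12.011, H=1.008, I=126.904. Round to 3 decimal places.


M = sum(count * atomic_mass) over atoms.
M = 6*12.011 + 13*1.008 + 1*126.904
M = 72.066 + 13.104 + 126.904
M = 212.074 g/mol, rounded to 3 dp:

212.074 g/mol


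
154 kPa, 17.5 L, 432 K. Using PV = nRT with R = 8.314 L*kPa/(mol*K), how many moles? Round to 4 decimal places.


PV = nRT, solve for n = PV / (RT).
PV = 154 * 17.5 = 2695.0
RT = 8.314 * 432 = 3591.648
n = 2695.0 / 3591.648
n = 0.75035193 mol, rounded to 4 dp:

0.7504 mol


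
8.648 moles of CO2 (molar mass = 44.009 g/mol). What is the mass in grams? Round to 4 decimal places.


mass = n * M
mass = 8.648 * 44.009
mass = 380.589832 g, rounded to 4 dp:

380.5898 g


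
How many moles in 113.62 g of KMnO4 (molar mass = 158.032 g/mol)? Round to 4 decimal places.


n = mass / M
n = 113.62 / 158.032
n = 0.71896831 mol, rounded to 4 dp:

0.7190 mol


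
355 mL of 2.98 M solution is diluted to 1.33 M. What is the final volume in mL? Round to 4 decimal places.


Dilution: M1*V1 = M2*V2, solve for V2.
V2 = M1*V1 / M2
V2 = 2.98 * 355 / 1.33
V2 = 1057.9 / 1.33
V2 = 795.41353383 mL, rounded to 4 dp:

795.4135 mL


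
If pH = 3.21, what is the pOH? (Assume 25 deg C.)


At 25 deg C, pH + pOH = 14.
pOH = 14 - pH = 14 - 3.21
pOH = 10.79:

10.79


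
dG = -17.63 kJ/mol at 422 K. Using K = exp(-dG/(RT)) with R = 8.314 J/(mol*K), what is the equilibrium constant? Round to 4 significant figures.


dG is in kJ/mol; multiply by 1000 to match R in J/(mol*K).
RT = 8.314 * 422 = 3508.508 J/mol
exponent = -dG*1000 / (RT) = -(-17.63*1000) / 3508.508 = 5.02492798
K = exp(5.02492798)
K = 152.1593, rounded to 4 significant figures:

152.2


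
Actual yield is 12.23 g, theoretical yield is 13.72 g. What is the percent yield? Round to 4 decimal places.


% yield = 100 * actual / theoretical
% yield = 100 * 12.23 / 13.72
% yield = 89.13994169 %, rounded to 4 dp:

89.1399 %


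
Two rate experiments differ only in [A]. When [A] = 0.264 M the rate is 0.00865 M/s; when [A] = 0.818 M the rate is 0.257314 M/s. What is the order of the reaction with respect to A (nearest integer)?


Rate is proportional to [A]^n, so rate2/rate1 = ([A]2/[A]1)^n. Take logs to solve for n.
rate2/rate1 = 0.257314 / 0.00865 = 29.7473
[A]2/[A]1 = 0.818 / 0.264 = 3.0985
n = ln(29.7473) / ln(3.0985) = 3.0
Nearest integer order:

3


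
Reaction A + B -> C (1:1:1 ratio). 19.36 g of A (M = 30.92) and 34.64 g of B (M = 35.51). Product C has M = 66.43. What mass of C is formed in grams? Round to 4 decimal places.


Find moles of each reactant; the smaller value is the limiting reagent in a 1:1:1 reaction, so moles_C equals moles of the limiter.
n_A = mass_A / M_A = 19.36 / 30.92 = 0.626132 mol
n_B = mass_B / M_B = 34.64 / 35.51 = 0.9755 mol
Limiting reagent: A (smaller), n_limiting = 0.626132 mol
mass_C = n_limiting * M_C = 0.626132 * 66.43
mass_C = 41.59394876 g, rounded to 4 dp:

41.5939 g


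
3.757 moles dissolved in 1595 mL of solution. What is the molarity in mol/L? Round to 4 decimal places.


Convert volume to liters: V_L = V_mL / 1000.
V_L = 1595 / 1000 = 1.595 L
M = n / V_L = 3.757 / 1.595
M = 2.35548589 mol/L, rounded to 4 dp:

2.3555 mol/L


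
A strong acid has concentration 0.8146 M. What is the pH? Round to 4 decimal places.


A strong acid dissociates completely, so [H+] equals the given concentration.
pH = -log10([H+]) = -log10(0.8146)
pH = 0.08905559, rounded to 4 dp:

0.0891


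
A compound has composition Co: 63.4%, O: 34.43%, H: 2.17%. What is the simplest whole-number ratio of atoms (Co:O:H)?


Assume 100 g of compound, divide each mass% by atomic mass to get moles, then normalize by the smallest to get a raw atom ratio.
Moles per 100 g: Co: 63.4/58.933 = 1.0758, O: 34.43/15.999 = 2.152, H: 2.17/1.008 = 2.1528
Raw ratio (divide by min = 1.0758): Co: 1.0, O: 2.0, H: 2.001
Multiply by 1 to clear fractions: Co: 1.0 ~= 1, O: 2.0 ~= 2, H: 2.001 ~= 2
Reduce by GCD to get the simplest whole-number ratio:

1:2:2


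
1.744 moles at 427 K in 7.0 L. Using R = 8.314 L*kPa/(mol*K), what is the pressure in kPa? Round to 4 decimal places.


PV = nRT, solve for P = nRT / V.
nRT = 1.744 * 8.314 * 427 = 6191.336
P = 6191.336 / 7.0
P = 884.47657143 kPa, rounded to 4 dp:

884.4766 kPa


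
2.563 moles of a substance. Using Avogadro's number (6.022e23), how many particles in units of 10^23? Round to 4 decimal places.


N = n * NA, then divide by 1e23 for the requested units.
N / 1e23 = n * 6.022
N / 1e23 = 2.563 * 6.022
N / 1e23 = 15.434386, rounded to 4 dp:

15.4344


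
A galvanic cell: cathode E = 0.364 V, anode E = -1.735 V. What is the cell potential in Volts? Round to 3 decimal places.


Standard cell potential: E_cell = E_cathode - E_anode.
E_cell = 0.364 - (-1.735)
E_cell = 2.099 V, rounded to 3 dp:

2.099 V


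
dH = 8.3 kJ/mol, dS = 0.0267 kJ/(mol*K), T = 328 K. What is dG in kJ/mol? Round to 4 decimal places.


Gibbs: dG = dH - T*dS (consistent units, dS already in kJ/(mol*K)).
T*dS = 328 * 0.0267 = 8.7576
dG = 8.3 - (8.7576)
dG = -0.4576 kJ/mol, rounded to 4 dp:

-0.4576 kJ/mol


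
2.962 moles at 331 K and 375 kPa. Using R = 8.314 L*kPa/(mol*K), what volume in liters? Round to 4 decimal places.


PV = nRT, solve for V = nRT / P.
nRT = 2.962 * 8.314 * 331 = 8151.2285
V = 8151.2285 / 375
V = 21.73660933 L, rounded to 4 dp:

21.7366 L


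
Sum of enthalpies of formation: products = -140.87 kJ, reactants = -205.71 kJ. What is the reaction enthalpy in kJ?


dH_rxn = sum(dH_f products) - sum(dH_f reactants)
dH_rxn = -140.87 - (-205.71)
dH_rxn = 64.84 kJ:

64.84 kJ


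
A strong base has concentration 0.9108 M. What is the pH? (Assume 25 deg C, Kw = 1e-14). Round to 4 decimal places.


A strong base dissociates completely, so [OH-] equals the given concentration.
pOH = -log10([OH-]) = -log10(0.9108) = 0.040577
pH = 14 - pOH = 14 - 0.040577
pH = 13.959423, rounded to 4 dp:

13.9594


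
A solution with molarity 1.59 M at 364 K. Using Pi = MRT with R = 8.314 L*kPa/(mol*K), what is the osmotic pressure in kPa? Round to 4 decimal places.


Osmotic pressure (van't Hoff): Pi = M*R*T.
RT = 8.314 * 364 = 3026.296
Pi = 1.59 * 3026.296
Pi = 4811.81064 kPa, rounded to 4 dp:

4811.8106 kPa


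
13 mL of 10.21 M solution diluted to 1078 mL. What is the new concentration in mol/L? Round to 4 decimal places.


Dilution: M1*V1 = M2*V2, solve for M2.
M2 = M1*V1 / V2
M2 = 10.21 * 13 / 1078
M2 = 132.73 / 1078
M2 = 0.12312616 mol/L, rounded to 4 dp:

0.1231 mol/L


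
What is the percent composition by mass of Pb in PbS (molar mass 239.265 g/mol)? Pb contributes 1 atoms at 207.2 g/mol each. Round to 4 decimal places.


pct = 100 * (n_elem * M_elem) / M_total
mass_contribution = 1 * 207.2 = 207.2 g/mol
pct = 100 * 207.2 / 239.265
pct = 86.59854137 %, rounded to 4 dp:

86.5985 %


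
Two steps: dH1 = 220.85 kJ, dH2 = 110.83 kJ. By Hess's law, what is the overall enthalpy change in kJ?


Hess's law: enthalpy is a state function, so add the step enthalpies.
dH_total = dH1 + dH2 = 220.85 + (110.83)
dH_total = 331.68 kJ:

331.68 kJ


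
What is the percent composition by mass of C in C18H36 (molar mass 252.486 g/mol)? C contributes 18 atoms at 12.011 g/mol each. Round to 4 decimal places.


pct = 100 * (n_elem * M_elem) / M_total
mass_contribution = 18 * 12.011 = 216.198 g/mol
pct = 100 * 216.198 / 252.486
pct = 85.62771797 %, rounded to 4 dp:

85.6277 %


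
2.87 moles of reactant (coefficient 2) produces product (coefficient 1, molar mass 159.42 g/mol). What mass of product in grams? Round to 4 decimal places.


Use the coefficient ratio to convert reactant moles to product moles, then multiply by the product's molar mass.
moles_P = moles_R * (coeff_P / coeff_R) = 2.87 * (1/2) = 1.435
mass_P = moles_P * M_P = 1.435 * 159.42
mass_P = 228.7677 g, rounded to 4 dp:

228.7677 g


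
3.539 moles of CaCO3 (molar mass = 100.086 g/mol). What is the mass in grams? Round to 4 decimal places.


mass = n * M
mass = 3.539 * 100.086
mass = 354.204354 g, rounded to 4 dp:

354.2044 g


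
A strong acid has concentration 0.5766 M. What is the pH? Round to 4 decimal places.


A strong acid dissociates completely, so [H+] equals the given concentration.
pH = -log10([H+]) = -log10(0.5766)
pH = 0.23912536, rounded to 4 dp:

0.2391


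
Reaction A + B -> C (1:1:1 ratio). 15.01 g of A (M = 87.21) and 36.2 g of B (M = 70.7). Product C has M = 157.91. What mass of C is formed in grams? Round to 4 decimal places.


Find moles of each reactant; the smaller value is the limiting reagent in a 1:1:1 reaction, so moles_C equals moles of the limiter.
n_A = mass_A / M_A = 15.01 / 87.21 = 0.172113 mol
n_B = mass_B / M_B = 36.2 / 70.7 = 0.512023 mol
Limiting reagent: A (smaller), n_limiting = 0.172113 mol
mass_C = n_limiting * M_C = 0.172113 * 157.91
mass_C = 27.17836383 g, rounded to 4 dp:

27.1784 g


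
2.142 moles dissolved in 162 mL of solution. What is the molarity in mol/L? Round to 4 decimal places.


Convert volume to liters: V_L = V_mL / 1000.
V_L = 162 / 1000 = 0.162 L
M = n / V_L = 2.142 / 0.162
M = 13.22222222 mol/L, rounded to 4 dp:

13.2222 mol/L


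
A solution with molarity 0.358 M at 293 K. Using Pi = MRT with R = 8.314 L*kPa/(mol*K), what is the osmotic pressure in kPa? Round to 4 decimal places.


Osmotic pressure (van't Hoff): Pi = M*R*T.
RT = 8.314 * 293 = 2436.002
Pi = 0.358 * 2436.002
Pi = 872.088716 kPa, rounded to 4 dp:

872.0887 kPa


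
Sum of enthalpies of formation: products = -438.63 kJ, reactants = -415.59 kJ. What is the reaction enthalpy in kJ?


dH_rxn = sum(dH_f products) - sum(dH_f reactants)
dH_rxn = -438.63 - (-415.59)
dH_rxn = -23.04 kJ:

-23.04 kJ


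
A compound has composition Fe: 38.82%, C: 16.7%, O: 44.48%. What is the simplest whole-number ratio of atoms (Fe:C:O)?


Assume 100 g of compound, divide each mass% by atomic mass to get moles, then normalize by the smallest to get a raw atom ratio.
Moles per 100 g: Fe: 38.82/55.845 = 0.6951, C: 16.7/12.011 = 1.3904, O: 44.48/15.999 = 2.7802
Raw ratio (divide by min = 0.6951): Fe: 1.0, C: 2.0, O: 3.999
Multiply by 1 to clear fractions: Fe: 1.0 ~= 1, C: 2.0 ~= 2, O: 3.999 ~= 4
Reduce by GCD to get the simplest whole-number ratio:

1:2:4


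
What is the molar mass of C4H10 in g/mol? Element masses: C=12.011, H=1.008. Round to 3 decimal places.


M = sum(count * atomic_mass) over atoms.
M = 4*12.011 + 10*1.008
M = 48.044 + 10.08
M = 58.124 g/mol, rounded to 3 dp:

58.124 g/mol


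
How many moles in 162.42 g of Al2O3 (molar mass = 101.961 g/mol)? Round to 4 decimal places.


n = mass / M
n = 162.42 / 101.961
n = 1.59296201 mol, rounded to 4 dp:

1.5930 mol


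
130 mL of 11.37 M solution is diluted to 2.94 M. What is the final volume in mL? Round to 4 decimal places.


Dilution: M1*V1 = M2*V2, solve for V2.
V2 = M1*V1 / M2
V2 = 11.37 * 130 / 2.94
V2 = 1478.1 / 2.94
V2 = 502.75510204 mL, rounded to 4 dp:

502.7551 mL


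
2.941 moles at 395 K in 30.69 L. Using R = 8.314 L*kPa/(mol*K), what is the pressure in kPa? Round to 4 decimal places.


PV = nRT, solve for P = nRT / V.
nRT = 2.941 * 8.314 * 395 = 9658.3322
P = 9658.3322 / 30.69
P = 314.70616487 kPa, rounded to 4 dp:

314.7062 kPa


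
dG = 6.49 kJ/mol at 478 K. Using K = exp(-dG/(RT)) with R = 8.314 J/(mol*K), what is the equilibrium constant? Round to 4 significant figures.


dG is in kJ/mol; multiply by 1000 to match R in J/(mol*K).
RT = 8.314 * 478 = 3974.092 J/mol
exponent = -dG*1000 / (RT) = -(6.49*1000) / 3974.092 = -1.63307744
K = exp(-1.63307744)
K = 0.19532754, rounded to 4 significant figures:

0.1953


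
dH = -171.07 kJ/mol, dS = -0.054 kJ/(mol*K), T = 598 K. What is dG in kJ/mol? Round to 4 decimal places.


Gibbs: dG = dH - T*dS (consistent units, dS already in kJ/(mol*K)).
T*dS = 598 * -0.054 = -32.292
dG = -171.07 - (-32.292)
dG = -138.778 kJ/mol, rounded to 4 dp:

-138.7780 kJ/mol


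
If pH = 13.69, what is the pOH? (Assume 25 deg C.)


At 25 deg C, pH + pOH = 14.
pOH = 14 - pH = 14 - 13.69
pOH = 0.31:

0.31


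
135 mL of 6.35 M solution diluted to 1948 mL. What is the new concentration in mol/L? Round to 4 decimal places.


Dilution: M1*V1 = M2*V2, solve for M2.
M2 = M1*V1 / V2
M2 = 6.35 * 135 / 1948
M2 = 857.25 / 1948
M2 = 0.44006674 mol/L, rounded to 4 dp:

0.4401 mol/L


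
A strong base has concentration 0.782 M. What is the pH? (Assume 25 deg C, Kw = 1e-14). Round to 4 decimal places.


A strong base dissociates completely, so [OH-] equals the given concentration.
pOH = -log10([OH-]) = -log10(0.782) = 0.106793
pH = 14 - pOH = 14 - 0.106793
pH = 13.893207, rounded to 4 dp:

13.8932


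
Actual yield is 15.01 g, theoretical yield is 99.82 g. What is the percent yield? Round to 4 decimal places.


% yield = 100 * actual / theoretical
% yield = 100 * 15.01 / 99.82
% yield = 15.03706672 %, rounded to 4 dp:

15.0371 %


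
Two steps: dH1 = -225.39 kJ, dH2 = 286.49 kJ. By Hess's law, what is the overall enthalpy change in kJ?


Hess's law: enthalpy is a state function, so add the step enthalpies.
dH_total = dH1 + dH2 = -225.39 + (286.49)
dH_total = 61.1 kJ:

61.10 kJ


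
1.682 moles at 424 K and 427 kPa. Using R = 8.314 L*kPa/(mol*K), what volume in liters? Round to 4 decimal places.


PV = nRT, solve for V = nRT / P.
nRT = 1.682 * 8.314 * 424 = 5929.2788
V = 5929.2788 / 427
V = 13.88589883 L, rounded to 4 dp:

13.8859 L


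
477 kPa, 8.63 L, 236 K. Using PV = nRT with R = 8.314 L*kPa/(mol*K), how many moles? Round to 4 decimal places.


PV = nRT, solve for n = PV / (RT).
PV = 477 * 8.63 = 4116.51
RT = 8.314 * 236 = 1962.104
n = 4116.51 / 1962.104
n = 2.09800806 mol, rounded to 4 dp:

2.0980 mol


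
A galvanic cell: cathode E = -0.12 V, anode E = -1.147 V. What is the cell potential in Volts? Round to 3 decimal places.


Standard cell potential: E_cell = E_cathode - E_anode.
E_cell = -0.12 - (-1.147)
E_cell = 1.027 V, rounded to 3 dp:

1.027 V


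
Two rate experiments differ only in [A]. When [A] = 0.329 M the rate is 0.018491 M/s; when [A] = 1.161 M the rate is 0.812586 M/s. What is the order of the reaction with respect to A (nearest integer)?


Rate is proportional to [A]^n, so rate2/rate1 = ([A]2/[A]1)^n. Take logs to solve for n.
rate2/rate1 = 0.812586 / 0.018491 = 43.9449
[A]2/[A]1 = 1.161 / 0.329 = 3.5289
n = ln(43.9449) / ln(3.5289) = 3.0
Nearest integer order:

3


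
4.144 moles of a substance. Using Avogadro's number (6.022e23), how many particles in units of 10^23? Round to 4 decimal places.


N = n * NA, then divide by 1e23 for the requested units.
N / 1e23 = n * 6.022
N / 1e23 = 4.144 * 6.022
N / 1e23 = 24.955168, rounded to 4 dp:

24.9552


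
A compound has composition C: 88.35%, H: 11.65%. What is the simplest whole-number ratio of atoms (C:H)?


Assume 100 g of compound, divide each mass% by atomic mass to get moles, then normalize by the smallest to get a raw atom ratio.
Moles per 100 g: C: 88.35/12.011 = 7.3558, H: 11.65/1.008 = 11.5575
Raw ratio (divide by min = 7.3558): C: 1.0, H: 1.571
Multiply by 7 to clear fractions: C: 7.0 ~= 7, H: 10.999 ~= 11
Reduce by GCD to get the simplest whole-number ratio:

7:11


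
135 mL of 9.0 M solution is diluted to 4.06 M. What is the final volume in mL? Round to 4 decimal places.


Dilution: M1*V1 = M2*V2, solve for V2.
V2 = M1*V1 / M2
V2 = 9.0 * 135 / 4.06
V2 = 1215.0 / 4.06
V2 = 299.26108374 mL, rounded to 4 dp:

299.2611 mL


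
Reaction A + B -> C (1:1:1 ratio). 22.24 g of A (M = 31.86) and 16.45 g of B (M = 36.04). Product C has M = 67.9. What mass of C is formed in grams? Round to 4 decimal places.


Find moles of each reactant; the smaller value is the limiting reagent in a 1:1:1 reaction, so moles_C equals moles of the limiter.
n_A = mass_A / M_A = 22.24 / 31.86 = 0.698054 mol
n_B = mass_B / M_B = 16.45 / 36.04 = 0.456437 mol
Limiting reagent: B (smaller), n_limiting = 0.456437 mol
mass_C = n_limiting * M_C = 0.456437 * 67.9
mass_C = 30.9920723 g, rounded to 4 dp:

30.9921 g


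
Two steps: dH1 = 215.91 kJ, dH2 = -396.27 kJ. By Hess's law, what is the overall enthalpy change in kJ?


Hess's law: enthalpy is a state function, so add the step enthalpies.
dH_total = dH1 + dH2 = 215.91 + (-396.27)
dH_total = -180.36 kJ:

-180.36 kJ


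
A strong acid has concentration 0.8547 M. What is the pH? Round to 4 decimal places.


A strong acid dissociates completely, so [H+] equals the given concentration.
pH = -log10([H+]) = -log10(0.8547)
pH = 0.0681863, rounded to 4 dp:

0.0682


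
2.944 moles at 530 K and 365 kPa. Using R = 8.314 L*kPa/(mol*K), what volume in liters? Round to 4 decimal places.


PV = nRT, solve for V = nRT / P.
nRT = 2.944 * 8.314 * 530 = 12972.5005
V = 12972.5005 / 365
V = 35.54109726 L, rounded to 4 dp:

35.5411 L


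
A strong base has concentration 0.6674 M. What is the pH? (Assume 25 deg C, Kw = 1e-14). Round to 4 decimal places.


A strong base dissociates completely, so [OH-] equals the given concentration.
pOH = -log10([OH-]) = -log10(0.6674) = 0.175614
pH = 14 - pOH = 14 - 0.175614
pH = 13.824386, rounded to 4 dp:

13.8244


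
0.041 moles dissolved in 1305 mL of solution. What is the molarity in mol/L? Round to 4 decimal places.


Convert volume to liters: V_L = V_mL / 1000.
V_L = 1305 / 1000 = 1.305 L
M = n / V_L = 0.041 / 1.305
M = 0.03141762 mol/L, rounded to 4 dp:

0.0314 mol/L


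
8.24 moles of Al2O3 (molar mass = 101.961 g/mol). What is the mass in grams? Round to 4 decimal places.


mass = n * M
mass = 8.24 * 101.961
mass = 840.15864 g, rounded to 4 dp:

840.1586 g


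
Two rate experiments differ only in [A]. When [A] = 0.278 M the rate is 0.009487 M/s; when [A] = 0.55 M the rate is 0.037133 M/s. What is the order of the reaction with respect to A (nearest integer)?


Rate is proportional to [A]^n, so rate2/rate1 = ([A]2/[A]1)^n. Take logs to solve for n.
rate2/rate1 = 0.037133 / 0.009487 = 3.9141
[A]2/[A]1 = 0.55 / 0.278 = 1.9784
n = ln(3.9141) / ln(1.9784) = 2.0
Nearest integer order:

2


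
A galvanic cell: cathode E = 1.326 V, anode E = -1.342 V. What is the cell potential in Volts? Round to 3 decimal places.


Standard cell potential: E_cell = E_cathode - E_anode.
E_cell = 1.326 - (-1.342)
E_cell = 2.668 V, rounded to 3 dp:

2.668 V
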